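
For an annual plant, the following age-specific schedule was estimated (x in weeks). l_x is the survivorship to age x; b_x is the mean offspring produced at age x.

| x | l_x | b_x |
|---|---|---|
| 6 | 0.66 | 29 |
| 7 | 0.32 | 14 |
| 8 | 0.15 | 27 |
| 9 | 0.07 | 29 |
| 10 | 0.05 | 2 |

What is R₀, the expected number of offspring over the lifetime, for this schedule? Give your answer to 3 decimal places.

29.800

R₀ = Σ l_x b_x:
  age 6: 0.66 × 29 = 19.1400
  age 7: 0.32 × 14 = 4.4800
  age 8: 0.15 × 27 = 4.0500
  age 9: 0.07 × 29 = 2.0300
  age 10: 0.05 × 2 = 0.1000
R₀ = 19.1400 + 4.4800 + 4.0500 + 2.0300 + 0.1000 = 29.8000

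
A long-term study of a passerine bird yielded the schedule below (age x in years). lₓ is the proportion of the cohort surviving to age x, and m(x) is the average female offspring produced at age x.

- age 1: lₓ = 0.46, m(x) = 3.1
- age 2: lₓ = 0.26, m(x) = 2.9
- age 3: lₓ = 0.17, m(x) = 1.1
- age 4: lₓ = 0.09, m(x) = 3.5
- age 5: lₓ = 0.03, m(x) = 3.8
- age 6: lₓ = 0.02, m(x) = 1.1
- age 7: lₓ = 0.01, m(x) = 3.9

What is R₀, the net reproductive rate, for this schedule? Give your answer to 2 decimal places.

2.86

R₀ = Σ lₓ m(x):
  age 1: 0.46 × 3.1 = 1.4260
  age 2: 0.26 × 2.9 = 0.7540
  age 3: 0.17 × 1.1 = 0.1870
  age 4: 0.09 × 3.5 = 0.3150
  age 5: 0.03 × 3.8 = 0.1140
  age 6: 0.02 × 1.1 = 0.0220
  age 7: 0.01 × 3.9 = 0.0390
R₀ = 1.4260 + 0.7540 + 0.1870 + 0.3150 + 0.1140 + 0.0220 + 0.0390 = 2.8570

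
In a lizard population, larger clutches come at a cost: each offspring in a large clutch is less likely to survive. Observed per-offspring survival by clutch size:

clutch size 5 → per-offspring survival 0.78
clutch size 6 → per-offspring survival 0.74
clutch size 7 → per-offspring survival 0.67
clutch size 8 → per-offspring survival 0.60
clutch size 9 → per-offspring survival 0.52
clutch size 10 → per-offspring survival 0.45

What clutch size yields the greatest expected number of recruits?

Expected recruits = c × s(c):
  c=5: 5 × 0.78 = 3.900
  c=6: 6 × 0.74 = 4.440
  c=7: 7 × 0.67 = 4.690
  c=8: 8 × 0.60 = 4.800
  c=9: 9 × 0.52 = 4.680
  c=10: 10 × 0.45 = 4.500
Maximum at c = 8 (4.800 recruits).

8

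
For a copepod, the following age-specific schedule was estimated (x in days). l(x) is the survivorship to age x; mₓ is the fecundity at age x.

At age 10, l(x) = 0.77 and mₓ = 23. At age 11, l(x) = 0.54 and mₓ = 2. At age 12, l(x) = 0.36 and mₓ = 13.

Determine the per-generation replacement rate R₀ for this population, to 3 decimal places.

23.470

R₀ = Σ l(x) mₓ:
  age 10: 0.77 × 23 = 17.7100
  age 11: 0.54 × 2 = 1.0800
  age 12: 0.36 × 13 = 4.6800
R₀ = 17.7100 + 1.0800 + 4.6800 = 23.4700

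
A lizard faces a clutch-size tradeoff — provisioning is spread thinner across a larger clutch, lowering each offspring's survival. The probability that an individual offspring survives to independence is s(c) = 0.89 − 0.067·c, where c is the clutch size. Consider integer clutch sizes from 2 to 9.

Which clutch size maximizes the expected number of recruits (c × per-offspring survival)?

7

Expected recruits = c × s(c):
  c=2: 2 × 0.756 = 1.512
  c=3: 3 × 0.689 = 2.067
  c=4: 4 × 0.622 = 2.488
  c=5: 5 × 0.555 = 2.775
  c=6: 6 × 0.488 = 2.928
  c=7: 7 × 0.421 = 2.947
  c=8: 8 × 0.354 = 2.832
  c=9: 9 × 0.287 = 2.583
Maximum at c = 7 (2.947 recruits).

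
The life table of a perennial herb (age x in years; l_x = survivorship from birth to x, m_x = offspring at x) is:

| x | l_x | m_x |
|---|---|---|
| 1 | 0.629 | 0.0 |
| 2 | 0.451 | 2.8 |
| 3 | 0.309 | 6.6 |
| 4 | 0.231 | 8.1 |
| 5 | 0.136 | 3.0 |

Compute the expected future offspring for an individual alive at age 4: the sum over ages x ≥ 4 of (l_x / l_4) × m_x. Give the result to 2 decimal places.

9.87

l_4 = 0.231. Conditional survival from age 4 to x is l_x / l_4.
  x=4: (0.231/0.231) × 8.1 = 8.1000
  x=5: (0.136/0.231) × 3.0 = 1.7662
Sum = 8.1000 + 1.7662 = 9.8662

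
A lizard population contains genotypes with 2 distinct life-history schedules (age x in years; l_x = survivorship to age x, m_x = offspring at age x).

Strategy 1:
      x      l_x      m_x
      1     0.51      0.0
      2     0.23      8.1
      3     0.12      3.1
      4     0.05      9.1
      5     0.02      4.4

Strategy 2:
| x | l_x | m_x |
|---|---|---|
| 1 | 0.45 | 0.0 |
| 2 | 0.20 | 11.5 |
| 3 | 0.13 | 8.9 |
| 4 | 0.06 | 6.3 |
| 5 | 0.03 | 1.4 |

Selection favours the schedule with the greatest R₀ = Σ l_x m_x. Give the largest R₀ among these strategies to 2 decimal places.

3.88

Strategy 1: R₀ = 0.51×0.0 + 0.23×8.1 + 0.12×3.1 + 0.05×9.1 + 0.02×4.4 = 2.7780
Strategy 2: R₀ = 0.45×0.0 + 0.20×11.5 + 0.13×8.9 + 0.06×6.3 + 0.03×1.4 = 3.8770
Highest R₀: strategy 2 with 3.8770.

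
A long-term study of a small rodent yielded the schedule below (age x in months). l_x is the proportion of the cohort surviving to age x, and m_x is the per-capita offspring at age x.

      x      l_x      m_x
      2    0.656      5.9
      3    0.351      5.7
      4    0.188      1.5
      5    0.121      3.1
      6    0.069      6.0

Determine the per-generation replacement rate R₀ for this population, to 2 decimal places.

6.94

R₀ = Σ l_x m_x:
  age 2: 0.656 × 5.9 = 3.8704
  age 3: 0.351 × 5.7 = 2.0007
  age 4: 0.188 × 1.5 = 0.2820
  age 5: 0.121 × 3.1 = 0.3751
  age 6: 0.069 × 6.0 = 0.4140
R₀ = 3.8704 + 2.0007 + 0.2820 + 0.3751 + 0.4140 = 6.9422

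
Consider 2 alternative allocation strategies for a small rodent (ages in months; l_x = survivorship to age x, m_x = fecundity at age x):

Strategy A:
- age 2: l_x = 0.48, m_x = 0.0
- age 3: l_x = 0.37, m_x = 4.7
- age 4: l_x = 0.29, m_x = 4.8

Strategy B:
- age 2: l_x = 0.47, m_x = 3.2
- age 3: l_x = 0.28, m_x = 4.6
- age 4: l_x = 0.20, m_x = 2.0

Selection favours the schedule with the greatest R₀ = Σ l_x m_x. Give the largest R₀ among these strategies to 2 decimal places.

3.19

Strategy A: R₀ = 0.48×0.0 + 0.37×4.7 + 0.29×4.8 = 3.1310
Strategy B: R₀ = 0.47×3.2 + 0.28×4.6 + 0.20×2.0 = 3.1920
Highest R₀: strategy B with 3.1920.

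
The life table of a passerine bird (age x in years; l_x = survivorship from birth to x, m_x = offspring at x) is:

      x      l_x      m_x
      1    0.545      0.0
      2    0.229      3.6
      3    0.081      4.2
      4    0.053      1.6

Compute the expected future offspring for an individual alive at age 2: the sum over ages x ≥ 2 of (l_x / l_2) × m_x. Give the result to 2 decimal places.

5.46

l_2 = 0.229. Conditional survival from age 2 to x is l_x / l_2.
  x=2: (0.229/0.229) × 3.6 = 3.6000
  x=3: (0.081/0.229) × 4.2 = 1.4856
  x=4: (0.053/0.229) × 1.6 = 0.3703
Sum = 3.6000 + 1.4856 + 0.3703 = 5.4559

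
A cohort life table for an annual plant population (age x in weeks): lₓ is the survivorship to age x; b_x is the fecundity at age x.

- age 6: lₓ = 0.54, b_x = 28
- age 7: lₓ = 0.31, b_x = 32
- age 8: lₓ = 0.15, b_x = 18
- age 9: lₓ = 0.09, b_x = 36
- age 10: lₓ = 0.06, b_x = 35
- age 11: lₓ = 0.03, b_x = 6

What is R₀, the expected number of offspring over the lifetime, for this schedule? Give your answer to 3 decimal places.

R₀ = Σ lₓ b_x:
  age 6: 0.54 × 28 = 15.1200
  age 7: 0.31 × 32 = 9.9200
  age 8: 0.15 × 18 = 2.7000
  age 9: 0.09 × 36 = 3.2400
  age 10: 0.06 × 35 = 2.1000
  age 11: 0.03 × 6 = 0.1800
R₀ = 15.1200 + 9.9200 + 2.7000 + 3.2400 + 2.1000 + 0.1800 = 33.2600

33.260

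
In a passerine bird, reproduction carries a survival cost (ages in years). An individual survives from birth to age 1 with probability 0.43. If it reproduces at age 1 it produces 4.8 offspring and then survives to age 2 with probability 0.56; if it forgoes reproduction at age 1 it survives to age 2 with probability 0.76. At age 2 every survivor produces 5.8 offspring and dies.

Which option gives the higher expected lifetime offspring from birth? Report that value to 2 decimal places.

breed at age 1: R₀ = 0.43 × (4.8 + 0.56 × 5.8) = 0.43 × 8.0480 = 3.4606
delay to age 2: R₀ = 0.43 × (0.76 × 5.8) = 0.43 × 4.4080 = 1.8954
Higher: breed at age 1 (3.4606).

3.46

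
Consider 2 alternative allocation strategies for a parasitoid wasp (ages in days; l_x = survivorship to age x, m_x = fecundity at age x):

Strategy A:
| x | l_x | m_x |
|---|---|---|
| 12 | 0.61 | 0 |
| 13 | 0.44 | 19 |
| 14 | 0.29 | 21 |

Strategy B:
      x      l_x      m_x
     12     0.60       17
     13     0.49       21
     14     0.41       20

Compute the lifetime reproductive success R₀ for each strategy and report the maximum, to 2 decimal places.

28.69

Strategy A: R₀ = 0.61×0 + 0.44×19 + 0.29×21 = 14.4500
Strategy B: R₀ = 0.60×17 + 0.49×21 + 0.41×20 = 28.6900
Highest R₀: strategy B with 28.6900.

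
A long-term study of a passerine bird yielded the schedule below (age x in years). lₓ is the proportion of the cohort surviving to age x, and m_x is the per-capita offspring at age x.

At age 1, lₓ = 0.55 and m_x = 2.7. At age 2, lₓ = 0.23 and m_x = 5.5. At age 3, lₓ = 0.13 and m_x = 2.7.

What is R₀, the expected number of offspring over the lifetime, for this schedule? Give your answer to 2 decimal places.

R₀ = Σ lₓ m_x:
  age 1: 0.55 × 2.7 = 1.4850
  age 2: 0.23 × 5.5 = 1.2650
  age 3: 0.13 × 2.7 = 0.3510
R₀ = 1.4850 + 1.2650 + 0.3510 = 3.1010

3.10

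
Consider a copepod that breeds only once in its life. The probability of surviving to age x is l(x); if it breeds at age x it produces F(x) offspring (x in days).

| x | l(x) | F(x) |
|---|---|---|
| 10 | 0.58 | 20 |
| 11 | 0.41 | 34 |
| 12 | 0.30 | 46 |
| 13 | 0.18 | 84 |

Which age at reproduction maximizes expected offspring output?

Expected offspring if breeding at age x = l(x) × F(x):
  age 10: 0.58 × 20 = 11.600
  age 11: 0.41 × 34 = 13.940
  age 12: 0.30 × 46 = 13.800
  age 13: 0.18 × 84 = 15.120
Maximum at age 13 (15.120).

13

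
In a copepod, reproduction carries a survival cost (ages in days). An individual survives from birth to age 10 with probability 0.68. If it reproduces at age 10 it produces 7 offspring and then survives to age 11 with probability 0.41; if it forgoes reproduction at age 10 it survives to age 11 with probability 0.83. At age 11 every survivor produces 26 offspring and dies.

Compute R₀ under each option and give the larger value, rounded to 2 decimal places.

breed at age 10: R₀ = 0.68 × (7 + 0.41 × 26) = 0.68 × 17.6600 = 12.0088
delay to age 11: R₀ = 0.68 × (0.83 × 26) = 0.68 × 21.5800 = 14.6744
Higher: delay to age 11 (14.6744).

14.67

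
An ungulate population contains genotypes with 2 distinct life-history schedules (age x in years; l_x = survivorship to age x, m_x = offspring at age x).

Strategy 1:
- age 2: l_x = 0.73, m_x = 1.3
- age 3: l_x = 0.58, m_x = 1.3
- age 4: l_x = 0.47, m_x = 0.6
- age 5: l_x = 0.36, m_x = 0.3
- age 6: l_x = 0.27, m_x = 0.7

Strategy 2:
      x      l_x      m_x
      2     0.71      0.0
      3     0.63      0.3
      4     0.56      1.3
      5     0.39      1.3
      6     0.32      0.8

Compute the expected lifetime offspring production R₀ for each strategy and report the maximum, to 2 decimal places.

Strategy 1: R₀ = 0.73×1.3 + 0.58×1.3 + 0.47×0.6 + 0.36×0.3 + 0.27×0.7 = 2.2820
Strategy 2: R₀ = 0.71×0.0 + 0.63×0.3 + 0.56×1.3 + 0.39×1.3 + 0.32×0.8 = 1.6800
Highest R₀: strategy 1 with 2.2820.

2.28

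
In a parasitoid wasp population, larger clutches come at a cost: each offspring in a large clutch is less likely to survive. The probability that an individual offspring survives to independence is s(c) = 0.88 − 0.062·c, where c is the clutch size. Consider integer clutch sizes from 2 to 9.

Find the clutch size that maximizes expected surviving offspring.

Expected surviving offspring = c × s(c):
  c=2: 2 × 0.756 = 1.512
  c=3: 3 × 0.694 = 2.082
  c=4: 4 × 0.632 = 2.528
  c=5: 5 × 0.570 = 2.850
  c=6: 6 × 0.508 = 3.048
  c=7: 7 × 0.446 = 3.122
  c=8: 8 × 0.384 = 3.072
  c=9: 9 × 0.322 = 2.898
Maximum at c = 7 (3.122 surviving offspring).

7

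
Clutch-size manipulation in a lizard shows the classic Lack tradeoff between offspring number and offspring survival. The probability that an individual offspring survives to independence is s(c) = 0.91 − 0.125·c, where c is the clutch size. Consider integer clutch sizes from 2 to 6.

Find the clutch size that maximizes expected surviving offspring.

4

Expected surviving offspring = c × s(c):
  c=2: 2 × 0.660 = 1.320
  c=3: 3 × 0.535 = 1.605
  c=4: 4 × 0.410 = 1.640
  c=5: 5 × 0.285 = 1.425
  c=6: 6 × 0.160 = 0.960
Maximum at c = 4 (1.640 surviving offspring).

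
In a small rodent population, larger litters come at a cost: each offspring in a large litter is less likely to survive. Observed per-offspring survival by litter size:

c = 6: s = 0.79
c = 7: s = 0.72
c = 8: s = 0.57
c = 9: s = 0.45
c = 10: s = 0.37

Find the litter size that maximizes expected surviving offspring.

7

Expected surviving offspring = c × s(c):
  c=6: 6 × 0.79 = 4.740
  c=7: 7 × 0.72 = 5.040
  c=8: 8 × 0.57 = 4.560
  c=9: 9 × 0.45 = 4.050
  c=10: 10 × 0.37 = 3.700
Maximum at c = 7 (5.040 surviving offspring).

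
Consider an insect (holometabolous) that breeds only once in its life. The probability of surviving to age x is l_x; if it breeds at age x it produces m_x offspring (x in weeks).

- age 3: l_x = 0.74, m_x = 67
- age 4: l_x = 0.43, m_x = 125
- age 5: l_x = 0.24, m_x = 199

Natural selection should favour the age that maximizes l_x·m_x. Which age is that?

4

Expected offspring if breeding at age x = l_x × m_x:
  age 3: 0.74 × 67 = 49.580
  age 4: 0.43 × 125 = 53.750
  age 5: 0.24 × 199 = 47.760
Maximum at age 4 (53.750).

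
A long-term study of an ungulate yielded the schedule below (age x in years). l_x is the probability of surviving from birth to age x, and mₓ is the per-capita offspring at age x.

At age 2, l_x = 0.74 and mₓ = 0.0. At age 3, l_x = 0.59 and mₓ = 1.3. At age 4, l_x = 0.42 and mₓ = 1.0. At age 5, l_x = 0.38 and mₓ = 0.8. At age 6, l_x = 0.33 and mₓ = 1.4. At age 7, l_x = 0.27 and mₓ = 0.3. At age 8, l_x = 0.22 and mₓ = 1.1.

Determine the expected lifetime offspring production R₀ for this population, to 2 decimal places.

2.28

R₀ = Σ l_x mₓ:
  age 2: 0.74 × 0.0 = 0.0000
  age 3: 0.59 × 1.3 = 0.7670
  age 4: 0.42 × 1.0 = 0.4200
  age 5: 0.38 × 0.8 = 0.3040
  age 6: 0.33 × 1.4 = 0.4620
  age 7: 0.27 × 0.3 = 0.0810
  age 8: 0.22 × 1.1 = 0.2420
R₀ = 0.0000 + 0.7670 + 0.4200 + 0.3040 + 0.4620 + 0.0810 + 0.2420 = 2.2760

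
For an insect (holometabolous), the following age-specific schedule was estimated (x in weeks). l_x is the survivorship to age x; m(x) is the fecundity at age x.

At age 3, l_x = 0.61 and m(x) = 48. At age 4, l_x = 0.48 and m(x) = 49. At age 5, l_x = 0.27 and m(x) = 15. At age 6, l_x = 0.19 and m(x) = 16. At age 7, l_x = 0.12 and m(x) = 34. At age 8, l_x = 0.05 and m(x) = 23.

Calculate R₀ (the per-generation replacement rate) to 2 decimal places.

R₀ = Σ l_x m(x):
  age 3: 0.61 × 48 = 29.2800
  age 4: 0.48 × 49 = 23.5200
  age 5: 0.27 × 15 = 4.0500
  age 6: 0.19 × 16 = 3.0400
  age 7: 0.12 × 34 = 4.0800
  age 8: 0.05 × 23 = 1.1500
R₀ = 29.2800 + 23.5200 + 4.0500 + 3.0400 + 4.0800 + 1.1500 = 65.1200

65.12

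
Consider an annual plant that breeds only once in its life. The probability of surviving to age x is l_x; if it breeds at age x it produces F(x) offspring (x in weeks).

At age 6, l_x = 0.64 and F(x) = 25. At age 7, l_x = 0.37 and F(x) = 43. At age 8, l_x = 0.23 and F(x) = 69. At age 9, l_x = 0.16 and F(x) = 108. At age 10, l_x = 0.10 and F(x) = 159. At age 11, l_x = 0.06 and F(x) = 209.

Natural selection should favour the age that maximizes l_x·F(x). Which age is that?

Expected offspring if breeding at age x = l_x × F(x):
  age 6: 0.64 × 25 = 16.000
  age 7: 0.37 × 43 = 15.910
  age 8: 0.23 × 69 = 15.870
  age 9: 0.16 × 108 = 17.280
  age 10: 0.10 × 159 = 15.900
  age 11: 0.06 × 209 = 12.540
Maximum at age 9 (17.280).

9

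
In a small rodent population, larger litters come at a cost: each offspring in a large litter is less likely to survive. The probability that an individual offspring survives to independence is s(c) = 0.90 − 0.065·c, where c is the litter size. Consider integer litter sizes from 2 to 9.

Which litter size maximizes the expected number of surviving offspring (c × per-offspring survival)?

Expected surviving offspring = c × s(c):
  c=2: 2 × 0.770 = 1.540
  c=3: 3 × 0.705 = 2.115
  c=4: 4 × 0.640 = 2.560
  c=5: 5 × 0.575 = 2.875
  c=6: 6 × 0.510 = 3.060
  c=7: 7 × 0.445 = 3.115
  c=8: 8 × 0.380 = 3.040
  c=9: 9 × 0.315 = 2.835
Maximum at c = 7 (3.115 surviving offspring).

7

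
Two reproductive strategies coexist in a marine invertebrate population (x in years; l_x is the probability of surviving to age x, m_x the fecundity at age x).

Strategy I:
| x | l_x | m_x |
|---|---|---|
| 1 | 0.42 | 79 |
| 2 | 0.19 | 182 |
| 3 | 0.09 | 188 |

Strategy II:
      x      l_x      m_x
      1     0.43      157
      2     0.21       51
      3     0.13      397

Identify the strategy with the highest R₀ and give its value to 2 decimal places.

Strategy I: R₀ = 0.42×79 + 0.19×182 + 0.09×188 = 84.6800
Strategy II: R₀ = 0.43×157 + 0.21×51 + 0.13×397 = 129.8300
Highest R₀: strategy II with 129.8300.

129.83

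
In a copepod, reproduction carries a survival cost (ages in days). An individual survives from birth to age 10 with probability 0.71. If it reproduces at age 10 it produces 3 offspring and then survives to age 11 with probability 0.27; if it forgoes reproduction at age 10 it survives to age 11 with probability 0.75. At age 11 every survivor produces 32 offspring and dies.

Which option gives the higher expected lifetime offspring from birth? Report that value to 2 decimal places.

17.04

breed at age 10: R₀ = 0.71 × (3 + 0.27 × 32) = 0.71 × 11.6400 = 8.2644
delay to age 11: R₀ = 0.71 × (0.75 × 32) = 0.71 × 24.0000 = 17.0400
Higher: delay to age 11 (17.0400).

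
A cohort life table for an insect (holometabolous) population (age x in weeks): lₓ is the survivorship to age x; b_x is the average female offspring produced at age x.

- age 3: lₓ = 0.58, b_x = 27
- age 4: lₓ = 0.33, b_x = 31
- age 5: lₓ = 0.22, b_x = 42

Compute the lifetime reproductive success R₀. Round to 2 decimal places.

35.13

R₀ = Σ lₓ b_x:
  age 3: 0.58 × 27 = 15.6600
  age 4: 0.33 × 31 = 10.2300
  age 5: 0.22 × 42 = 9.2400
R₀ = 15.6600 + 10.2300 + 9.2400 = 35.1300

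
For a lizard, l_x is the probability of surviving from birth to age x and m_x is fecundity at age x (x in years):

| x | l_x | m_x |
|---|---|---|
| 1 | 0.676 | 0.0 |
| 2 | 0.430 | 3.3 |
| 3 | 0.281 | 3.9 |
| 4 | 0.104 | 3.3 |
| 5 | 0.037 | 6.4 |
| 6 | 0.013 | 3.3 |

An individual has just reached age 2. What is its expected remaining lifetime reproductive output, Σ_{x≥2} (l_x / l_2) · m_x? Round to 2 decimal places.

l_2 = 0.430. Conditional survival from age 2 to x is l_x / l_2.
  x=2: (0.430/0.430) × 3.3 = 3.3000
  x=3: (0.281/0.430) × 3.9 = 2.5486
  x=4: (0.104/0.430) × 3.3 = 0.7981
  x=5: (0.037/0.430) × 6.4 = 0.5507
  x=6: (0.013/0.430) × 3.3 = 0.0998
Sum = 3.3000 + 2.5486 + 0.7981 + 0.5507 + 0.0998 = 7.2972

7.30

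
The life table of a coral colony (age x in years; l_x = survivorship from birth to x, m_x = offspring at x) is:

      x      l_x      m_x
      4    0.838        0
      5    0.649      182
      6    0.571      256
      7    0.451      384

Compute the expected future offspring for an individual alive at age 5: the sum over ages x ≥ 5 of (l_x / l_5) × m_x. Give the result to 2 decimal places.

l_5 = 0.649. Conditional survival from age 5 to x is l_x / l_5.
  x=5: (0.649/0.649) × 182 = 182.0000
  x=6: (0.571/0.649) × 256 = 225.2327
  x=7: (0.451/0.649) × 384 = 266.8475
Sum = 182.0000 + 225.2327 + 266.8475 = 674.0801

674.08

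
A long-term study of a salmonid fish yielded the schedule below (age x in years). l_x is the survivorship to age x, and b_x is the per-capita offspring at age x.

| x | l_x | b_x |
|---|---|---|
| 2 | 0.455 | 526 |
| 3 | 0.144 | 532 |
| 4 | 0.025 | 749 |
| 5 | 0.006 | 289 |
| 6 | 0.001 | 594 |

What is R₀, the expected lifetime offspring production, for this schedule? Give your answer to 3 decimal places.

R₀ = Σ l_x b_x:
  age 2: 0.455 × 526 = 239.3300
  age 3: 0.144 × 532 = 76.6080
  age 4: 0.025 × 749 = 18.7250
  age 5: 0.006 × 289 = 1.7340
  age 6: 0.001 × 594 = 0.5940
R₀ = 239.3300 + 76.6080 + 18.7250 + 1.7340 + 0.5940 = 336.9910

336.991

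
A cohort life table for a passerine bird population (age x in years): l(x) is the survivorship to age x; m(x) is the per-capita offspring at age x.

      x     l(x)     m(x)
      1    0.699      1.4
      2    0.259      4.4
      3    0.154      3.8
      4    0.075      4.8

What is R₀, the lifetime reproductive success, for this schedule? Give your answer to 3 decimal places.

R₀ = Σ l(x) m(x):
  age 1: 0.699 × 1.4 = 0.9786
  age 2: 0.259 × 4.4 = 1.1396
  age 3: 0.154 × 3.8 = 0.5852
  age 4: 0.075 × 4.8 = 0.3600
R₀ = 0.9786 + 1.1396 + 0.5852 + 0.3600 = 3.0634

3.063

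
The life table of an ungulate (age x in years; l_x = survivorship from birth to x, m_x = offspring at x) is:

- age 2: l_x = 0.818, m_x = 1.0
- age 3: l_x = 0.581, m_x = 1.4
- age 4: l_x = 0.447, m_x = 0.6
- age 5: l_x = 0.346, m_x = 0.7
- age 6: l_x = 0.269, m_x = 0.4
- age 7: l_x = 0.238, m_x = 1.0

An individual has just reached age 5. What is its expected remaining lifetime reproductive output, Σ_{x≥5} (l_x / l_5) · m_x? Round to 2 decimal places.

1.70

l_5 = 0.346. Conditional survival from age 5 to x is l_x / l_5.
  x=5: (0.346/0.346) × 0.7 = 0.7000
  x=6: (0.269/0.346) × 0.4 = 0.3110
  x=7: (0.238/0.346) × 1.0 = 0.6879
Sum = 0.7000 + 0.3110 + 0.6879 = 1.6988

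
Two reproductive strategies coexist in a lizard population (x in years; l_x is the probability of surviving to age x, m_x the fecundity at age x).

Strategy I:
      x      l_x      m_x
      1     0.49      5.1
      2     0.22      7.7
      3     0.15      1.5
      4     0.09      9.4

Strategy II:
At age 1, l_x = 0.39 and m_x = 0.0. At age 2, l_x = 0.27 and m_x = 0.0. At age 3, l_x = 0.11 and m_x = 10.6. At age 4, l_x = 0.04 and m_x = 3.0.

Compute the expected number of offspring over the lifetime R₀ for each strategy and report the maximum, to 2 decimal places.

Strategy I: R₀ = 0.49×5.1 + 0.22×7.7 + 0.15×1.5 + 0.09×9.4 = 5.2640
Strategy II: R₀ = 0.39×0.0 + 0.27×0.0 + 0.11×10.6 + 0.04×3.0 = 1.2860
Highest R₀: strategy I with 5.2640.

5.26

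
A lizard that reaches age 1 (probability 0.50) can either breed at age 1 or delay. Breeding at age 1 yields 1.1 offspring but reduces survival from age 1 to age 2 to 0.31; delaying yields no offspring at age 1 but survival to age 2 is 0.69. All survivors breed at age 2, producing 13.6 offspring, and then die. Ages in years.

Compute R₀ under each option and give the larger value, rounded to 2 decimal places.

breed at age 1: R₀ = 0.50 × (1.1 + 0.31 × 13.6) = 0.50 × 5.3160 = 2.6580
delay to age 2: R₀ = 0.50 × (0.69 × 13.6) = 0.50 × 9.3840 = 4.6920
Higher: delay to age 2 (4.6920).

4.69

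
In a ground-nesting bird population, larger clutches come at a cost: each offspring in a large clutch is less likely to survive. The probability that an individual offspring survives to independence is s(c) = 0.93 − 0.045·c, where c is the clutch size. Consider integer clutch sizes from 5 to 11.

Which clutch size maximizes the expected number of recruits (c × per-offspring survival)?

10

Expected recruits = c × s(c):
  c=5: 5 × 0.705 = 3.525
  c=6: 6 × 0.660 = 3.960
  c=7: 7 × 0.615 = 4.305
  c=8: 8 × 0.570 = 4.560
  c=9: 9 × 0.525 = 4.725
  c=10: 10 × 0.480 = 4.800
  c=11: 11 × 0.435 = 4.785
Maximum at c = 10 (4.800 recruits).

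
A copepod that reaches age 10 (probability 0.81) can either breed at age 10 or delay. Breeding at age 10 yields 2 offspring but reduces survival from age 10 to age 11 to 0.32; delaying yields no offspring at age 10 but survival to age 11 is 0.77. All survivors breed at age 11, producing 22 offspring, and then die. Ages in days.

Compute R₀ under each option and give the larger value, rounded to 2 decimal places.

13.72

breed at age 10: R₀ = 0.81 × (2 + 0.32 × 22) = 0.81 × 9.0400 = 7.3224
delay to age 11: R₀ = 0.81 × (0.77 × 22) = 0.81 × 16.9400 = 13.7214
Higher: delay to age 11 (13.7214).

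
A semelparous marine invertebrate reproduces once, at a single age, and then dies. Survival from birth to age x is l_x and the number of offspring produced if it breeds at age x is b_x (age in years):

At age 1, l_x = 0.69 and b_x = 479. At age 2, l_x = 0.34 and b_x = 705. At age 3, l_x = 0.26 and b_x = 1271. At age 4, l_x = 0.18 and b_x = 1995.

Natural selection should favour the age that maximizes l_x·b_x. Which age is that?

Expected offspring if breeding at age x = l_x × b_x:
  age 1: 0.69 × 479 = 330.510
  age 2: 0.34 × 705 = 239.700
  age 3: 0.26 × 1271 = 330.460
  age 4: 0.18 × 1995 = 359.100
Maximum at age 4 (359.100).

4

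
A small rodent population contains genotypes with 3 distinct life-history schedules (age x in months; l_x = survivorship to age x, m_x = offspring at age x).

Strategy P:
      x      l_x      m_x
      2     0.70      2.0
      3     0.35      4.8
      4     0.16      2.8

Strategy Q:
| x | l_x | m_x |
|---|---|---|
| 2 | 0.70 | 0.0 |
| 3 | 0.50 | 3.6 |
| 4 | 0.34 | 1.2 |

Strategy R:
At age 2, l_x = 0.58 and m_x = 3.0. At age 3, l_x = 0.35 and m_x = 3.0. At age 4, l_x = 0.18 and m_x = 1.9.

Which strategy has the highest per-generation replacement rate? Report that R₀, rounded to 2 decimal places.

Strategy P: R₀ = 0.70×2.0 + 0.35×4.8 + 0.16×2.8 = 3.5280
Strategy Q: R₀ = 0.70×0.0 + 0.50×3.6 + 0.34×1.2 = 2.2080
Strategy R: R₀ = 0.58×3.0 + 0.35×3.0 + 0.18×1.9 = 3.1320
Highest R₀: strategy P with 3.5280.

3.53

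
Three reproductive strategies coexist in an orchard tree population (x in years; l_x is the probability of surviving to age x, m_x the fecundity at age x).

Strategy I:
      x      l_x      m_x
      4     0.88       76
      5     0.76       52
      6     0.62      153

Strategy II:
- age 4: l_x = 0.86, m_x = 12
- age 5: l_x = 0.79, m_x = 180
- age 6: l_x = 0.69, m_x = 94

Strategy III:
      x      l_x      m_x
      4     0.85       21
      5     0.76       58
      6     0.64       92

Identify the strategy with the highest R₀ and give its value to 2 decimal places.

Strategy I: R₀ = 0.88×76 + 0.76×52 + 0.62×153 = 201.2600
Strategy II: R₀ = 0.86×12 + 0.79×180 + 0.69×94 = 217.3800
Strategy III: R₀ = 0.85×21 + 0.76×58 + 0.64×92 = 120.8100
Highest R₀: strategy II with 217.3800.

217.38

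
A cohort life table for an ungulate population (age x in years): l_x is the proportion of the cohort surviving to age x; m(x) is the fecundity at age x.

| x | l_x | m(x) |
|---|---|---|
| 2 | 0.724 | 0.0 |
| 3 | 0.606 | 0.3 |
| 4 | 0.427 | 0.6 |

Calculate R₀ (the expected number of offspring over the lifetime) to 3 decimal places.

0.438

R₀ = Σ l_x m(x):
  age 2: 0.724 × 0.0 = 0.0000
  age 3: 0.606 × 0.3 = 0.1818
  age 4: 0.427 × 0.6 = 0.2562
R₀ = 0.0000 + 0.1818 + 0.2562 = 0.4380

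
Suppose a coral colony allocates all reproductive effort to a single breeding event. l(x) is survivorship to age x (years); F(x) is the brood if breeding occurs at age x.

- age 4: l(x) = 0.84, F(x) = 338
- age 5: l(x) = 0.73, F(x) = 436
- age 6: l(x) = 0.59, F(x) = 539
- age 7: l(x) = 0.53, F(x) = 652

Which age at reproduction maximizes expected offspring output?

Expected offspring if breeding at age x = l(x) × F(x):
  age 4: 0.84 × 338 = 283.920
  age 5: 0.73 × 436 = 318.280
  age 6: 0.59 × 539 = 318.010
  age 7: 0.53 × 652 = 345.560
Maximum at age 7 (345.560).

7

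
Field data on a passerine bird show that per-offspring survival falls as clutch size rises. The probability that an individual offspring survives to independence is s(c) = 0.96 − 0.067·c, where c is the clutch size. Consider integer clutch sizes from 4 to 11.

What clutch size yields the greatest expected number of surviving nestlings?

Expected surviving nestlings = c × s(c):
  c=4: 4 × 0.692 = 2.768
  c=5: 5 × 0.625 = 3.125
  c=6: 6 × 0.558 = 3.348
  c=7: 7 × 0.491 = 3.437
  c=8: 8 × 0.424 = 3.392
  c=9: 9 × 0.357 = 3.213
  c=10: 10 × 0.290 = 2.900
  c=11: 11 × 0.223 = 2.453
Maximum at c = 7 (3.437 surviving nestlings).

7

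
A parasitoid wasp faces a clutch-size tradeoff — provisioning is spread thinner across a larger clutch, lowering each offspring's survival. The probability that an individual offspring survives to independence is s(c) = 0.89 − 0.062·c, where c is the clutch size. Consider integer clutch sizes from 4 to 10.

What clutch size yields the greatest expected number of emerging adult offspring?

7

Expected emerging adult offspring = c × s(c):
  c=4: 4 × 0.642 = 2.568
  c=5: 5 × 0.580 = 2.900
  c=6: 6 × 0.518 = 3.108
  c=7: 7 × 0.456 = 3.192
  c=8: 8 × 0.394 = 3.152
  c=9: 9 × 0.332 = 2.988
  c=10: 10 × 0.270 = 2.700
Maximum at c = 7 (3.192 emerging adult offspring).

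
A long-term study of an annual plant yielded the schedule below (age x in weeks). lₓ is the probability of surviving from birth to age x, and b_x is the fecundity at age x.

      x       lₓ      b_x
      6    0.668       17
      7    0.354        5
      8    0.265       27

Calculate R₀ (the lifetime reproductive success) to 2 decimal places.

R₀ = Σ lₓ b_x:
  age 6: 0.668 × 17 = 11.3560
  age 7: 0.354 × 5 = 1.7700
  age 8: 0.265 × 27 = 7.1550
R₀ = 11.3560 + 1.7700 + 7.1550 = 20.2810

20.28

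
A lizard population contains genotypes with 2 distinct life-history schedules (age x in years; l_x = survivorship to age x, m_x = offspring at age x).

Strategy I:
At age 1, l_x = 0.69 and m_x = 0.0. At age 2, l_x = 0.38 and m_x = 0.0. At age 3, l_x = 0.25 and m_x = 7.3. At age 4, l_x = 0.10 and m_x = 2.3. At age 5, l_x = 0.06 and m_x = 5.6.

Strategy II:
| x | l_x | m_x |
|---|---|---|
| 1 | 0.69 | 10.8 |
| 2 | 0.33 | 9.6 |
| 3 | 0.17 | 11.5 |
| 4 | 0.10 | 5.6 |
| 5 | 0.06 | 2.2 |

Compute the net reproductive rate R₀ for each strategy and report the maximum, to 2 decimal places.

Strategy I: R₀ = 0.69×0.0 + 0.38×0.0 + 0.25×7.3 + 0.10×2.3 + 0.06×5.6 = 2.3910
Strategy II: R₀ = 0.69×10.8 + 0.33×9.6 + 0.17×11.5 + 0.10×5.6 + 0.06×2.2 = 13.2670
Highest R₀: strategy II with 13.2670.

13.27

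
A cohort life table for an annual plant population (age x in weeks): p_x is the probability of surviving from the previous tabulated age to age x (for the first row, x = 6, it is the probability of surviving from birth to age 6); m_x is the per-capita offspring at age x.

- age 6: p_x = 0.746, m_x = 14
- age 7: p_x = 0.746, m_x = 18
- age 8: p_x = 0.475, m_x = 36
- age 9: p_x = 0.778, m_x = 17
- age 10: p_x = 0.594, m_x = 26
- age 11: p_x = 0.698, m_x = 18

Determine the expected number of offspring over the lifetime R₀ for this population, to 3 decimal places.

38.185

Survivorship from birth: l_x = p_6·p_7·…·p_x.
  l_6 = 0.74600
  l_7 = 0.55652
  l_8 = 0.26435
  l_9 = 0.20566
  l_10 = 0.12216
  l_11 = 0.08527
R₀ = Σ l_x m_x:
  age 6: 0.74600 × 14 = 10.4440
  age 7: 0.55652 × 18 = 10.0174
  age 8: 0.26435 × 36 = 9.5166
  age 9: 0.20566 × 17 = 3.4962
  age 10: 0.12216 × 26 = 3.1762
  age 11: 0.08527 × 18 = 1.5349
R₀ = 10.4440 + 10.0174 + 9.5166 + 3.4962 + 3.1762 + 1.5349 = 38.1852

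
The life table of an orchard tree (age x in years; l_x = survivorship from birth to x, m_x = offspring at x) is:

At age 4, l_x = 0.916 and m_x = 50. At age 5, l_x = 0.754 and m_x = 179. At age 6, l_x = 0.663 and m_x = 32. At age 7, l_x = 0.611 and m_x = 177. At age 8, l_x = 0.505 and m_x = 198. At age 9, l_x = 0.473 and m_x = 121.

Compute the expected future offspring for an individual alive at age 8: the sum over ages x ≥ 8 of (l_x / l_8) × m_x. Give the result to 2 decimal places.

311.33

l_8 = 0.505. Conditional survival from age 8 to x is l_x / l_8.
  x=8: (0.505/0.505) × 198 = 198.0000
  x=9: (0.473/0.505) × 121 = 113.3327
Sum = 198.0000 + 113.3327 = 311.3327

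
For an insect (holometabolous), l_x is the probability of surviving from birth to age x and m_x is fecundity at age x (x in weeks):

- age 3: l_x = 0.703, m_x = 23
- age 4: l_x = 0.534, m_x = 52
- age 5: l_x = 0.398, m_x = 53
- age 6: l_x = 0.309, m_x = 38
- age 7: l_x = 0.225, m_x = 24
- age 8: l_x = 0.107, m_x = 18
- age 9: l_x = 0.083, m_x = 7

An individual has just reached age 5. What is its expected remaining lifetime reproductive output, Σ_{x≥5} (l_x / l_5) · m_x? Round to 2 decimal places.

l_5 = 0.398. Conditional survival from age 5 to x is l_x / l_5.
  x=5: (0.398/0.398) × 53 = 53.0000
  x=6: (0.309/0.398) × 38 = 29.5025
  x=7: (0.225/0.398) × 24 = 13.5678
  x=8: (0.107/0.398) × 18 = 4.8392
  x=9: (0.083/0.398) × 7 = 1.4598
Sum = 53.0000 + 29.5025 + 13.5678 + 4.8392 + 1.4598 = 102.3693

102.37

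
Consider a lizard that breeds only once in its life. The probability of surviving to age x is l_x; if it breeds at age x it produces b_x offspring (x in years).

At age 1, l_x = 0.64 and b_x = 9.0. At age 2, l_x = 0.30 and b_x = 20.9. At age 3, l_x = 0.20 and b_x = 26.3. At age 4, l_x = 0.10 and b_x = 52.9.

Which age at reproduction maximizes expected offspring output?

Expected offspring if breeding at age x = l_x × b_x:
  age 1: 0.64 × 9.0 = 5.760
  age 2: 0.30 × 20.9 = 6.270
  age 3: 0.20 × 26.3 = 5.260
  age 4: 0.10 × 52.9 = 5.290
Maximum at age 2 (6.270).

2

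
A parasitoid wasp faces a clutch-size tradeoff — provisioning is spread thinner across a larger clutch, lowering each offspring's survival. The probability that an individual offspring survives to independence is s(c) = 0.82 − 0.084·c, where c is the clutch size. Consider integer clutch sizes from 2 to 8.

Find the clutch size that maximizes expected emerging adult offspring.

Expected emerging adult offspring = c × s(c):
  c=2: 2 × 0.652 = 1.304
  c=3: 3 × 0.568 = 1.704
  c=4: 4 × 0.484 = 1.936
  c=5: 5 × 0.400 = 2.000
  c=6: 6 × 0.316 = 1.896
  c=7: 7 × 0.232 = 1.624
  c=8: 8 × 0.148 = 1.184
Maximum at c = 5 (2.000 emerging adult offspring).

5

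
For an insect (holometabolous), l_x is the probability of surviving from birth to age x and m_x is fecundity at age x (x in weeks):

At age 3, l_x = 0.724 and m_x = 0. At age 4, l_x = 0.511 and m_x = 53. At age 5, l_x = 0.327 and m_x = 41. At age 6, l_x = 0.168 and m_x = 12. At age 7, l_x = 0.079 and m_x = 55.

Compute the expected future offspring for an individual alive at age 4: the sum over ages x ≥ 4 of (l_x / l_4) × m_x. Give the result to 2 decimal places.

l_4 = 0.511. Conditional survival from age 4 to x is l_x / l_4.
  x=4: (0.511/0.511) × 53 = 53.0000
  x=5: (0.327/0.511) × 41 = 26.2368
  x=6: (0.168/0.511) × 12 = 3.9452
  x=7: (0.079/0.511) × 55 = 8.5029
Sum = 53.0000 + 26.2368 + 3.9452 + 8.5029 = 91.6849

91.68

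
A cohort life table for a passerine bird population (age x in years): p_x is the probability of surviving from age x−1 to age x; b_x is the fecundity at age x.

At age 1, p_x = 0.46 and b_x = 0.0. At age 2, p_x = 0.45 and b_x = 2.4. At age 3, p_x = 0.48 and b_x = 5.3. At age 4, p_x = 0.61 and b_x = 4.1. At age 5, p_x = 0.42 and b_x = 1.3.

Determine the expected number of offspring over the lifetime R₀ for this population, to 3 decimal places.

1.305

Survivorship from birth: l_x = p_1·p_2·…·p_x.
  l_1 = 0.46000
  l_2 = 0.20700
  l_3 = 0.09936
  l_4 = 0.06061
  l_5 = 0.02546
R₀ = Σ l_x b_x:
  age 1: 0.46000 × 0.0 = 0.0000
  age 2: 0.20700 × 2.4 = 0.4968
  age 3: 0.09936 × 5.3 = 0.5266
  age 4: 0.06061 × 4.1 = 0.2485
  age 5: 0.02546 × 1.3 = 0.0331
R₀ = 0.0000 + 0.4968 + 0.5266 + 0.2485 + 0.0331 = 1.3050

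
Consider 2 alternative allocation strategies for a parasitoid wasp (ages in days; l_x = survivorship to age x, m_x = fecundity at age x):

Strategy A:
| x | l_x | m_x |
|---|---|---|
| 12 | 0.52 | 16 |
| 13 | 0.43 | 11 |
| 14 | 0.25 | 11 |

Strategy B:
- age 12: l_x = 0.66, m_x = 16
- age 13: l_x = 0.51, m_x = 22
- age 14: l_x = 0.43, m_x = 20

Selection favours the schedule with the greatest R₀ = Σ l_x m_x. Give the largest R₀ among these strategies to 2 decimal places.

Strategy A: R₀ = 0.52×16 + 0.43×11 + 0.25×11 = 15.8000
Strategy B: R₀ = 0.66×16 + 0.51×22 + 0.43×20 = 30.3800
Highest R₀: strategy B with 30.3800.

30.38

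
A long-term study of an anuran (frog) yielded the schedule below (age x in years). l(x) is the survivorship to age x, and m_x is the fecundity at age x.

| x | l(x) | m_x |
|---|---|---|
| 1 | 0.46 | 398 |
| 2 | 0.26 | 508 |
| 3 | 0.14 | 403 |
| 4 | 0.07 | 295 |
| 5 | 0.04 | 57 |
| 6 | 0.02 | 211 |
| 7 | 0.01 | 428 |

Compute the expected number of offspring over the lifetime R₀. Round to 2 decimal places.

403.01

R₀ = Σ l(x) m_x:
  age 1: 0.46 × 398 = 183.0800
  age 2: 0.26 × 508 = 132.0800
  age 3: 0.14 × 403 = 56.4200
  age 4: 0.07 × 295 = 20.6500
  age 5: 0.04 × 57 = 2.2800
  age 6: 0.02 × 211 = 4.2200
  age 7: 0.01 × 428 = 4.2800
R₀ = 183.0800 + 132.0800 + 56.4200 + 20.6500 + 2.2800 + 4.2200 + 4.2800 = 403.0100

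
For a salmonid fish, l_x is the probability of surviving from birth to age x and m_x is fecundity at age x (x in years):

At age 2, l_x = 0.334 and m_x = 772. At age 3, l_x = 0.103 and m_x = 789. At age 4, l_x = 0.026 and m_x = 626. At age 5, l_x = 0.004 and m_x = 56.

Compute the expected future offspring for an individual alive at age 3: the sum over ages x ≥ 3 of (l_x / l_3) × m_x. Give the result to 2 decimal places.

l_3 = 0.103. Conditional survival from age 3 to x is l_x / l_3.
  x=3: (0.103/0.103) × 789 = 789.0000
  x=4: (0.026/0.103) × 626 = 158.0194
  x=5: (0.004/0.103) × 56 = 2.1748
Sum = 789.0000 + 158.0194 + 2.1748 = 949.1942

949.19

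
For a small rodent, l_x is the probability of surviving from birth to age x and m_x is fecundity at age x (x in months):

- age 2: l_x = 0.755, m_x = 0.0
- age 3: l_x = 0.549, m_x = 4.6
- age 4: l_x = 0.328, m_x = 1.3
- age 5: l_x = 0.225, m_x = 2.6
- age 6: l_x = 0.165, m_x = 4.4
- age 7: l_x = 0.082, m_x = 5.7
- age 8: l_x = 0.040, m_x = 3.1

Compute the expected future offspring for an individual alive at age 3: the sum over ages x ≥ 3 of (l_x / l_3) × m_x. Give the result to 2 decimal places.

l_3 = 0.549. Conditional survival from age 3 to x is l_x / l_3.
  x=3: (0.549/0.549) × 4.6 = 4.6000
  x=4: (0.328/0.549) × 1.3 = 0.7767
  x=5: (0.225/0.549) × 2.6 = 1.0656
  x=6: (0.165/0.549) × 4.4 = 1.3224
  x=7: (0.082/0.549) × 5.7 = 0.8514
  x=8: (0.040/0.549) × 3.1 = 0.2259
Sum = 4.6000 + 0.7767 + 1.0656 + 1.3224 + 0.8514 + 0.2259 = 8.8419

8.84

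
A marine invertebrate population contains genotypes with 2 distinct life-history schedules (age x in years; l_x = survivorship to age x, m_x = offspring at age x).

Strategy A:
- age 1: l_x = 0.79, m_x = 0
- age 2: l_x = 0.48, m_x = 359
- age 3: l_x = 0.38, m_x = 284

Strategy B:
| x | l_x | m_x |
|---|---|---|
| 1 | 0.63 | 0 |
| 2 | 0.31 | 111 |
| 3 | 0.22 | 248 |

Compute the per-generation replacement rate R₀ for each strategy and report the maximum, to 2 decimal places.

Strategy A: R₀ = 0.79×0 + 0.48×359 + 0.38×284 = 280.2400
Strategy B: R₀ = 0.63×0 + 0.31×111 + 0.22×248 = 88.9700
Highest R₀: strategy A with 280.2400.

280.24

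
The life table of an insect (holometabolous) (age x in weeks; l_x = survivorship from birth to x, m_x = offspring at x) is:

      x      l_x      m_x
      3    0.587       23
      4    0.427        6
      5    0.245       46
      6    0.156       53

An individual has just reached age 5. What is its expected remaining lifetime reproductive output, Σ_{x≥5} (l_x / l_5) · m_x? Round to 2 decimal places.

79.75

l_5 = 0.245. Conditional survival from age 5 to x is l_x / l_5.
  x=5: (0.245/0.245) × 46 = 46.0000
  x=6: (0.156/0.245) × 53 = 33.7469
Sum = 46.0000 + 33.7469 = 79.7469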